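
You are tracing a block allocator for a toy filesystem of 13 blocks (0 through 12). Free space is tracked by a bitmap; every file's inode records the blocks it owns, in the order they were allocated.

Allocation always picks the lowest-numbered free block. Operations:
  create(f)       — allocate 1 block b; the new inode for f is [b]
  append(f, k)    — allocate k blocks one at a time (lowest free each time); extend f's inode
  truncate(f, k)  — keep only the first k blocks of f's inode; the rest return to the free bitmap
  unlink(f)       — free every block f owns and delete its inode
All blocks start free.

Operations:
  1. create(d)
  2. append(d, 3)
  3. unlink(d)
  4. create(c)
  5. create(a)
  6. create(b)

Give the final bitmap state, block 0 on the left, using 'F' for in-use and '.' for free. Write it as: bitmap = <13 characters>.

bitmap = FFF..........

create(d): bitmap=F............ | d=[0]
append(d, 3): bitmap=FFFF......... | d=[0, 1, 2, 3]
unlink(d): bitmap=............. | 
create(c): bitmap=F............ | c=[0]
create(a): bitmap=FF........... | a=[1] c=[0]
create(b): bitmap=FFF.......... | a=[1] b=[2] c=[0]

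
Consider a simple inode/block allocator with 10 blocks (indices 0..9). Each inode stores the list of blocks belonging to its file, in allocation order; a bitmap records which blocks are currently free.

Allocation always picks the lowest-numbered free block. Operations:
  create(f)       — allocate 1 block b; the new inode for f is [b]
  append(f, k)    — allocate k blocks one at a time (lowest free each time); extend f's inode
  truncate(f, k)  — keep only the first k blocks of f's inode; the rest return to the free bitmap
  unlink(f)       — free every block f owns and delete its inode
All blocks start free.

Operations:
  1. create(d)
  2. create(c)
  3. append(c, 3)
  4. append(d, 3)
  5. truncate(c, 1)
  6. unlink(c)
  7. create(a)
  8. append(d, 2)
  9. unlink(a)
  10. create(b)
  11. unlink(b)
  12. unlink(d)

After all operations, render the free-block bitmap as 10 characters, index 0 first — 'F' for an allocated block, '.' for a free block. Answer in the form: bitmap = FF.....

after create(d) → d:[0]  free=[F.........]
after create(c) → c:[1], d:[0]  free=[FF........]
after append(c, 3) → c:[1, 2, 3, 4], d:[0]  free=[FFFFF.....]
after append(d, 3) → c:[1, 2, 3, 4], d:[0, 5, 6, 7]  free=[FFFFFFFF..]
after truncate(c, 1) → c:[1], d:[0, 5, 6, 7]  free=[FF...FFF..]
after unlink(c) → d:[0, 5, 6, 7]  free=[F....FFF..]
after create(a) → a:[1], d:[0, 5, 6, 7]  free=[FF...FFF..]
after append(d, 2) → a:[1], d:[0, 5, 6, 7, 2, 3]  free=[FFFF.FFF..]
after unlink(a) → d:[0, 5, 6, 7, 2, 3]  free=[F.FF.FFF..]
after create(b) → b:[1], d:[0, 5, 6, 7, 2, 3]  free=[FFFF.FFF..]
after unlink(b) → d:[0, 5, 6, 7, 2, 3]  free=[F.FF.FFF..]
after unlink(d) →   free=[..........]

bitmap = ..........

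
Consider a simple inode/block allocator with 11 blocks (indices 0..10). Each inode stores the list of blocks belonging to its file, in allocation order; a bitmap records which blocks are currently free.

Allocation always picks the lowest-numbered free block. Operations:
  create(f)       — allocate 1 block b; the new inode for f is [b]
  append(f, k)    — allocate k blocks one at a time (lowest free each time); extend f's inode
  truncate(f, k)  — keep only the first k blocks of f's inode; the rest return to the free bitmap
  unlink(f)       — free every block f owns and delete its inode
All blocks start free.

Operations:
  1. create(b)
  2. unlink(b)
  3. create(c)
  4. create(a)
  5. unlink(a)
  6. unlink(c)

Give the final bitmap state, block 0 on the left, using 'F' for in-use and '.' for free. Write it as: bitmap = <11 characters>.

after create(b) → b:[0]  free=[F..........]
after unlink(b) →   free=[...........]
after create(c) → c:[0]  free=[F..........]
after create(a) → a:[1], c:[0]  free=[FF.........]
after unlink(a) → c:[0]  free=[F..........]
after unlink(c) →   free=[...........]

bitmap = ...........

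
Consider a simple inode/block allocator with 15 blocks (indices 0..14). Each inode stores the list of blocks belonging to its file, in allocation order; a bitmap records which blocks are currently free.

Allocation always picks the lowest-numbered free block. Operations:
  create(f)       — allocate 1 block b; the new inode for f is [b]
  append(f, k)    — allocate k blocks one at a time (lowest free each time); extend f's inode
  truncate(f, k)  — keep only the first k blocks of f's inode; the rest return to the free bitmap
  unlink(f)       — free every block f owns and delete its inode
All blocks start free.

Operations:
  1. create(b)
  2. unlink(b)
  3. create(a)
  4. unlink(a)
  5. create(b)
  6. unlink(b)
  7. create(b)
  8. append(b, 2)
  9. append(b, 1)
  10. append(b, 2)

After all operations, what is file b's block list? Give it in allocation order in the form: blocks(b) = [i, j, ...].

  1. create(b)  ⇒  F..............  {b→[0]}
  2. unlink(b)  ⇒  ...............  {}
  3. create(a)  ⇒  F..............  {a→[0]}
  4. unlink(a)  ⇒  ...............  {}
  5. create(b)  ⇒  F..............  {b→[0]}
  6. unlink(b)  ⇒  ...............  {}
  7. create(b)  ⇒  F..............  {b→[0]}
  8. append(b, 2)  ⇒  FFF............  {b→[0, 1, 2]}
  9. append(b, 1)  ⇒  FFFF...........  {b→[0, 1, 2, 3]}
  10. append(b, 2)  ⇒  FFFFFF.........  {b→[0, 1, 2, 3, 4, 5]}

blocks(b) = [0, 1, 2, 3, 4, 5]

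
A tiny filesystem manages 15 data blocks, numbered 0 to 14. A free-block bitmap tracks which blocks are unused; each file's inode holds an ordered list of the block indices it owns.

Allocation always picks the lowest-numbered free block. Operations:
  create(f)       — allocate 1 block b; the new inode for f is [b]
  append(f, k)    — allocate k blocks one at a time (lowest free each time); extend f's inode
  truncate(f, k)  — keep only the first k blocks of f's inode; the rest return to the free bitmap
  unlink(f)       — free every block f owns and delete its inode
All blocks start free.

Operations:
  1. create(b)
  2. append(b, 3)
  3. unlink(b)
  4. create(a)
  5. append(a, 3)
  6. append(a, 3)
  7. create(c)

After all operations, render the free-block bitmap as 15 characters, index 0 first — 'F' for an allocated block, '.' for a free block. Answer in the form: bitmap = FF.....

  1. create(b)  ⇒  F..............  {b→[0]}
  2. append(b, 3)  ⇒  FFFF...........  {b→[0, 1, 2, 3]}
  3. unlink(b)  ⇒  ...............  {}
  4. create(a)  ⇒  F..............  {a→[0]}
  5. append(a, 3)  ⇒  FFFF...........  {a→[0, 1, 2, 3]}
  6. append(a, 3)  ⇒  FFFFFFF........  {a→[0, 1, 2, 3, 4, 5, 6]}
  7. create(c)  ⇒  FFFFFFFF.......  {a→[0, 1, 2, 3, 4, 5, 6]; c→[7]}

bitmap = FFFFFFFF.......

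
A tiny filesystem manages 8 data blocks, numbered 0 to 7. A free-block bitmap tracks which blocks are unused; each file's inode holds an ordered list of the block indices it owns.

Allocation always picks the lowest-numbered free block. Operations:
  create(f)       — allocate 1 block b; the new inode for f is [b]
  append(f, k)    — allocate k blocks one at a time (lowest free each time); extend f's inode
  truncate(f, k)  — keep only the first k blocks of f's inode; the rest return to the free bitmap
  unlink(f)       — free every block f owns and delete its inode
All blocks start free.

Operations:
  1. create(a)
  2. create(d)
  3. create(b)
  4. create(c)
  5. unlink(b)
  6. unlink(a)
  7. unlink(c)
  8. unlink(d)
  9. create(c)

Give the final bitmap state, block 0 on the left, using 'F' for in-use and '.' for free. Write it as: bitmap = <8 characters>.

  1. create(a)  ⇒  F.......  {a→[0]}
  2. create(d)  ⇒  FF......  {a→[0]; d→[1]}
  3. create(b)  ⇒  FFF.....  {a→[0]; b→[2]; d→[1]}
  4. create(c)  ⇒  FFFF....  {a→[0]; b→[2]; c→[3]; d→[1]}
  5. unlink(b)  ⇒  FF.F....  {a→[0]; c→[3]; d→[1]}
  6. unlink(a)  ⇒  .F.F....  {c→[3]; d→[1]}
  7. unlink(c)  ⇒  .F......  {d→[1]}
  8. unlink(d)  ⇒  ........  {}
  9. create(c)  ⇒  F.......  {c→[0]}

bitmap = F.......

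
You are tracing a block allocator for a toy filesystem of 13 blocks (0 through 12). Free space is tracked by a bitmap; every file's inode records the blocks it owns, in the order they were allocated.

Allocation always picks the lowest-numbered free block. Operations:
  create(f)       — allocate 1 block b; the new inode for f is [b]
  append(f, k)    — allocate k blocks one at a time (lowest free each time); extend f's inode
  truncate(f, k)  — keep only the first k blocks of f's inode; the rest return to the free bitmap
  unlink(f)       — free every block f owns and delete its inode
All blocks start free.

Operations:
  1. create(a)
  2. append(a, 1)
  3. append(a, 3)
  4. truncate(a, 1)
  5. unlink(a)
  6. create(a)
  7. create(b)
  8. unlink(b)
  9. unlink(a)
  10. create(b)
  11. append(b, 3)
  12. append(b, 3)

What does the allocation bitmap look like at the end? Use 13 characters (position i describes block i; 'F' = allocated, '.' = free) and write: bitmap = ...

[1] create(a) — a=0 (map F............)
[2] append(a, 1) — a=0,1 (map FF...........)
[3] append(a, 3) — a=0,1,2,3,4 (map FFFFF........)
[4] truncate(a, 1) — a=0 (map F............)
[5] unlink(a) —  (map .............)
[6] create(a) — a=0 (map F............)
[7] create(b) — a=0 b=1 (map FF...........)
[8] unlink(b) — a=0 (map F............)
[9] unlink(a) —  (map .............)
[10] create(b) — b=0 (map F............)
[11] append(b, 3) — b=0,1,2,3 (map FFFF.........)
[12] append(b, 3) — b=0,1,2,3,4,5,6 (map FFFFFFF......)

bitmap = FFFFFFF......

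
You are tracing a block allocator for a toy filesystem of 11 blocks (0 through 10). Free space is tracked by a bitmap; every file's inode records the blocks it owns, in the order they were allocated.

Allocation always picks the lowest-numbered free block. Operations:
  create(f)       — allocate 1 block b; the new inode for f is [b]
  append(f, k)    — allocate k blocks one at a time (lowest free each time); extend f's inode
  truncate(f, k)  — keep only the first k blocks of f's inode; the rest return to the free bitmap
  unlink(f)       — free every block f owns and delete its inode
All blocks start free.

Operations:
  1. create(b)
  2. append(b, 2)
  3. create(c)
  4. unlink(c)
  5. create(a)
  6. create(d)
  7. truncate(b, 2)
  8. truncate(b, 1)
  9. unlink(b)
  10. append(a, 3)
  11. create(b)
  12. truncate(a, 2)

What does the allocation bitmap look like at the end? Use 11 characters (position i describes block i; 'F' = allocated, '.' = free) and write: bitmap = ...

create(b): bitmap=F.......... | b=[0]
append(b, 2): bitmap=FFF........ | b=[0, 1, 2]
create(c): bitmap=FFFF....... | b=[0, 1, 2] c=[3]
unlink(c): bitmap=FFF........ | b=[0, 1, 2]
create(a): bitmap=FFFF....... | a=[3] b=[0, 1, 2]
create(d): bitmap=FFFFF...... | a=[3] b=[0, 1, 2] d=[4]
truncate(b, 2): bitmap=FF.FF...... | a=[3] b=[0, 1] d=[4]
truncate(b, 1): bitmap=F..FF...... | a=[3] b=[0] d=[4]
unlink(b): bitmap=...FF...... | a=[3] d=[4]
append(a, 3): bitmap=FFFFF...... | a=[3, 0, 1, 2] d=[4]
create(b): bitmap=FFFFFF..... | a=[3, 0, 1, 2] b=[5] d=[4]
truncate(a, 2): bitmap=F..FFF..... | a=[3, 0] b=[5] d=[4]

bitmap = F..FFF.....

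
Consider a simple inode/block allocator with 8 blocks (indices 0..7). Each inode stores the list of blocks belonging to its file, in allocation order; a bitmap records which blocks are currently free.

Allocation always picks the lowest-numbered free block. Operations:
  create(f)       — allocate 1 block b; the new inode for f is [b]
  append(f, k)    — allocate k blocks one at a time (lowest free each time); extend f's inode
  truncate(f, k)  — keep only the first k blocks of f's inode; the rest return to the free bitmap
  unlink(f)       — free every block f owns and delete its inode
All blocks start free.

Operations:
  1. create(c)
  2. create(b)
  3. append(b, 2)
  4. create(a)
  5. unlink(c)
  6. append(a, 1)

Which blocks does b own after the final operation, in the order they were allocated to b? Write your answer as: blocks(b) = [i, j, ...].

[1] create(c) — c=0 (map F.......)
[2] create(b) — b=1 c=0 (map FF......)
[3] append(b, 2) — b=1,2,3 c=0 (map FFFF....)
[4] create(a) — a=4 b=1,2,3 c=0 (map FFFFF...)
[5] unlink(c) — a=4 b=1,2,3 (map .FFFF...)
[6] append(a, 1) — a=4,0 b=1,2,3 (map FFFFF...)

blocks(b) = [1, 2, 3]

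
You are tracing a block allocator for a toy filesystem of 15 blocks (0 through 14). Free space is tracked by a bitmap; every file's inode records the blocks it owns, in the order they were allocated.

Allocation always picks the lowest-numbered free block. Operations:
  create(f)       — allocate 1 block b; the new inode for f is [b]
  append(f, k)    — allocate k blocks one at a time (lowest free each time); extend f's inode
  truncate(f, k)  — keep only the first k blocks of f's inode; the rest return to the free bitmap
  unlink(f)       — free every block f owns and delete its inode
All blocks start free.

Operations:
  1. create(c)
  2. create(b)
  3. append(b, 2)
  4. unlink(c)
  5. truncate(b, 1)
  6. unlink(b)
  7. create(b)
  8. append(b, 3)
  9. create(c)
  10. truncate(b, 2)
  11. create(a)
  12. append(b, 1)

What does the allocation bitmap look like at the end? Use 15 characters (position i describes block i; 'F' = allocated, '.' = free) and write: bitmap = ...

bitmap = FFFFF..........

create(c): bitmap=F.............. | c=[0]
create(b): bitmap=FF............. | b=[1] c=[0]
append(b, 2): bitmap=FFFF........... | b=[1, 2, 3] c=[0]
unlink(c): bitmap=.FFF........... | b=[1, 2, 3]
truncate(b, 1): bitmap=.F............. | b=[1]
unlink(b): bitmap=............... | 
create(b): bitmap=F.............. | b=[0]
append(b, 3): bitmap=FFFF........... | b=[0, 1, 2, 3]
create(c): bitmap=FFFFF.......... | b=[0, 1, 2, 3] c=[4]
truncate(b, 2): bitmap=FF..F.......... | b=[0, 1] c=[4]
create(a): bitmap=FFF.F.......... | a=[2] b=[0, 1] c=[4]
append(b, 1): bitmap=FFFFF.......... | a=[2] b=[0, 1, 3] c=[4]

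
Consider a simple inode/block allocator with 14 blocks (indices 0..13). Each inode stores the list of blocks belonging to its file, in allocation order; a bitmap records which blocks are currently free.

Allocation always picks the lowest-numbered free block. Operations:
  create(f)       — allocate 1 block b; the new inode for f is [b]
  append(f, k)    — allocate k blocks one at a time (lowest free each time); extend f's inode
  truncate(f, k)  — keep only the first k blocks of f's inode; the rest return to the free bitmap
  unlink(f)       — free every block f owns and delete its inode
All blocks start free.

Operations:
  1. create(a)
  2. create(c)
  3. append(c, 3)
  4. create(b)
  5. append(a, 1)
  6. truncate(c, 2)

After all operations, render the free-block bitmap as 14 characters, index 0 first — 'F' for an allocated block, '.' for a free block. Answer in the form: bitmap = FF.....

  1. create(a)  ⇒  F.............  {a→[0]}
  2. create(c)  ⇒  FF............  {a→[0]; c→[1]}
  3. append(c, 3)  ⇒  FFFFF.........  {a→[0]; c→[1, 2, 3, 4]}
  4. create(b)  ⇒  FFFFFF........  {a→[0]; b→[5]; c→[1, 2, 3, 4]}
  5. append(a, 1)  ⇒  FFFFFFF.......  {a→[0, 6]; b→[5]; c→[1, 2, 3, 4]}
  6. truncate(c, 2)  ⇒  FFF..FF.......  {a→[0, 6]; b→[5]; c→[1, 2]}

bitmap = FFF..FF.......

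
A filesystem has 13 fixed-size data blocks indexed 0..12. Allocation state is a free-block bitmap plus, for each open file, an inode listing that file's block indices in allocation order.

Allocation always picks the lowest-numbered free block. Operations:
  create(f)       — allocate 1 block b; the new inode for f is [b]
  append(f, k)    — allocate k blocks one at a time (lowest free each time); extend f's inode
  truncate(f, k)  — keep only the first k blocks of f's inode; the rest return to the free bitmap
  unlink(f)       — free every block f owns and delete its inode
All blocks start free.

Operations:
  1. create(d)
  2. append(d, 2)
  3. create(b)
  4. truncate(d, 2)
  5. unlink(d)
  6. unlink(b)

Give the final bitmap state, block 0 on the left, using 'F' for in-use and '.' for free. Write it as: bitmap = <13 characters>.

[1] create(d) — d=0 (map F............)
[2] append(d, 2) — d=0,1,2 (map FFF..........)
[3] create(b) — b=3 d=0,1,2 (map FFFF.........)
[4] truncate(d, 2) — b=3 d=0,1 (map FF.F.........)
[5] unlink(d) — b=3 (map ...F.........)
[6] unlink(b) —  (map .............)

bitmap = .............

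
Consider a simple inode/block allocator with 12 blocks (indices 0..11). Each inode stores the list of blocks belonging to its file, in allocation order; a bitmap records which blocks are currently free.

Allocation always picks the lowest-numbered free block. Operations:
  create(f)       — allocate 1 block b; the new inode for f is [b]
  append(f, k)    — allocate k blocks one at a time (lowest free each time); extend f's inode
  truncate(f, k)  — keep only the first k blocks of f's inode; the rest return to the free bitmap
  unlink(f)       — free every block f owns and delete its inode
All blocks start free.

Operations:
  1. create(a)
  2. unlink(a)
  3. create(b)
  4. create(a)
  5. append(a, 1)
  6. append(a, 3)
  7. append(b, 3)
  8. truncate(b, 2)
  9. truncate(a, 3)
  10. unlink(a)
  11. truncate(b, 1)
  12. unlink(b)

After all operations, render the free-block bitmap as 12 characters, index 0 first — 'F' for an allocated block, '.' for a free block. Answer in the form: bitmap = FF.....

bitmap = ............

after create(a) → a:[0]  free=[F...........]
after unlink(a) →   free=[............]
after create(b) → b:[0]  free=[F...........]
after create(a) → a:[1], b:[0]  free=[FF..........]
after append(a, 1) → a:[1, 2], b:[0]  free=[FFF.........]
after append(a, 3) → a:[1, 2, 3, 4, 5], b:[0]  free=[FFFFFF......]
after append(b, 3) → a:[1, 2, 3, 4, 5], b:[0, 6, 7, 8]  free=[FFFFFFFFF...]
after truncate(b, 2) → a:[1, 2, 3, 4, 5], b:[0, 6]  free=[FFFFFFF.....]
after truncate(a, 3) → a:[1, 2, 3], b:[0, 6]  free=[FFFF..F.....]
after unlink(a) → b:[0, 6]  free=[F.....F.....]
after truncate(b, 1) → b:[0]  free=[F...........]
after unlink(b) →   free=[............]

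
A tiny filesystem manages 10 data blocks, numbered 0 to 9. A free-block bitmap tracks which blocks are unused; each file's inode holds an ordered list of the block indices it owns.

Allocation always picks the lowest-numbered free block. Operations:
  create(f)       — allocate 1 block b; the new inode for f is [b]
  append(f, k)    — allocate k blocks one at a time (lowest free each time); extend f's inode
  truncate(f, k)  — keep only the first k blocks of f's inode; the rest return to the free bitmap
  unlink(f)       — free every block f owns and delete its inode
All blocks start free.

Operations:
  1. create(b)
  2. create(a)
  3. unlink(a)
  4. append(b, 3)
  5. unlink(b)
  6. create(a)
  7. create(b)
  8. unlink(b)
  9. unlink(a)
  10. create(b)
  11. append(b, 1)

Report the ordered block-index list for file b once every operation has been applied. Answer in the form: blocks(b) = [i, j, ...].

after create(b) → b:[0]  free=[F.........]
after create(a) → a:[1], b:[0]  free=[FF........]
after unlink(a) → b:[0]  free=[F.........]
after append(b, 3) → b:[0, 1, 2, 3]  free=[FFFF......]
after unlink(b) →   free=[..........]
after create(a) → a:[0]  free=[F.........]
after create(b) → a:[0], b:[1]  free=[FF........]
after unlink(b) → a:[0]  free=[F.........]
after unlink(a) →   free=[..........]
after create(b) → b:[0]  free=[F.........]
after append(b, 1) → b:[0, 1]  free=[FF........]

blocks(b) = [0, 1]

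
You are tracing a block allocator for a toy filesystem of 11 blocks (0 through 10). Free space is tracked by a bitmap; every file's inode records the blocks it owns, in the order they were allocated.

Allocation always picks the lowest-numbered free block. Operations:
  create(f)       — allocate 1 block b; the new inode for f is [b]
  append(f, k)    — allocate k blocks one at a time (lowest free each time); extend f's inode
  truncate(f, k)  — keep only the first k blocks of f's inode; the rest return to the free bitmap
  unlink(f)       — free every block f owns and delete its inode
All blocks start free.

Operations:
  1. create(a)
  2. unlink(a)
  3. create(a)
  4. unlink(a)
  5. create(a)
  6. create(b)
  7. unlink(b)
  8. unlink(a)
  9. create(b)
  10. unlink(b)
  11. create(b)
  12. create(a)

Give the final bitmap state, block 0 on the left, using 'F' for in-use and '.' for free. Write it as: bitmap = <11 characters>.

  1. create(a)  ⇒  F..........  {a→[0]}
  2. unlink(a)  ⇒  ...........  {}
  3. create(a)  ⇒  F..........  {a→[0]}
  4. unlink(a)  ⇒  ...........  {}
  5. create(a)  ⇒  F..........  {a→[0]}
  6. create(b)  ⇒  FF.........  {a→[0]; b→[1]}
  7. unlink(b)  ⇒  F..........  {a→[0]}
  8. unlink(a)  ⇒  ...........  {}
  9. create(b)  ⇒  F..........  {b→[0]}
  10. unlink(b)  ⇒  ...........  {}
  11. create(b)  ⇒  F..........  {b→[0]}
  12. create(a)  ⇒  FF.........  {a→[1]; b→[0]}

bitmap = FF.........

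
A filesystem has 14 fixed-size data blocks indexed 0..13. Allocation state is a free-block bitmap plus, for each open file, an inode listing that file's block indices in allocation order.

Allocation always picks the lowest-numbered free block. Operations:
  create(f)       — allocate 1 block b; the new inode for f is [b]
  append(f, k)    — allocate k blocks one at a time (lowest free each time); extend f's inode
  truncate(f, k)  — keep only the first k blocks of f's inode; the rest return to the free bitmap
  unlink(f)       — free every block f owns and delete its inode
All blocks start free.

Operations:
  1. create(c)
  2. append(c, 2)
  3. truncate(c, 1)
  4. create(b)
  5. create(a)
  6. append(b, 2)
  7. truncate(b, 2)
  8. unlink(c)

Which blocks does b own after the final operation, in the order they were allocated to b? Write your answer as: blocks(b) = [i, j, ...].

blocks(b) = [1, 3]

create(c): bitmap=F............. | c=[0]
append(c, 2): bitmap=FFF........... | c=[0, 1, 2]
truncate(c, 1): bitmap=F............. | c=[0]
create(b): bitmap=FF............ | b=[1] c=[0]
create(a): bitmap=FFF........... | a=[2] b=[1] c=[0]
append(b, 2): bitmap=FFFFF......... | a=[2] b=[1, 3, 4] c=[0]
truncate(b, 2): bitmap=FFFF.......... | a=[2] b=[1, 3] c=[0]
unlink(c): bitmap=.FFF.......... | a=[2] b=[1, 3]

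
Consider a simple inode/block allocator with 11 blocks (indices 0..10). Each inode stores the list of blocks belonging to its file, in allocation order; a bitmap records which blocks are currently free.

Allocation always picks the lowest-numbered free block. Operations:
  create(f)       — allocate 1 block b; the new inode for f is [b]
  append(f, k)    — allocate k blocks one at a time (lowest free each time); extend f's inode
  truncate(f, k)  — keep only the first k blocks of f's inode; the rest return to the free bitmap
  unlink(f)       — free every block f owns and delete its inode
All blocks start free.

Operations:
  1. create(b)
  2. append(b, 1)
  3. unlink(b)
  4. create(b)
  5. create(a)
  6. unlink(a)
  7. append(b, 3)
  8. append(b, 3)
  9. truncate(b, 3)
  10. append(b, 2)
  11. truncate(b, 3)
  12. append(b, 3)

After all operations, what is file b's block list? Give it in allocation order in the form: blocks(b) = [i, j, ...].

blocks(b) = [0, 1, 2, 3, 4, 5]

after create(b) → b:[0]  free=[F..........]
after append(b, 1) → b:[0, 1]  free=[FF.........]
after unlink(b) →   free=[...........]
after create(b) → b:[0]  free=[F..........]
after create(a) → a:[1], b:[0]  free=[FF.........]
after unlink(a) → b:[0]  free=[F..........]
after append(b, 3) → b:[0, 1, 2, 3]  free=[FFFF.......]
after append(b, 3) → b:[0, 1, 2, 3, 4, 5, 6]  free=[FFFFFFF....]
after truncate(b, 3) → b:[0, 1, 2]  free=[FFF........]
after append(b, 2) → b:[0, 1, 2, 3, 4]  free=[FFFFF......]
after truncate(b, 3) → b:[0, 1, 2]  free=[FFF........]
after append(b, 3) → b:[0, 1, 2, 3, 4, 5]  free=[FFFFFF.....]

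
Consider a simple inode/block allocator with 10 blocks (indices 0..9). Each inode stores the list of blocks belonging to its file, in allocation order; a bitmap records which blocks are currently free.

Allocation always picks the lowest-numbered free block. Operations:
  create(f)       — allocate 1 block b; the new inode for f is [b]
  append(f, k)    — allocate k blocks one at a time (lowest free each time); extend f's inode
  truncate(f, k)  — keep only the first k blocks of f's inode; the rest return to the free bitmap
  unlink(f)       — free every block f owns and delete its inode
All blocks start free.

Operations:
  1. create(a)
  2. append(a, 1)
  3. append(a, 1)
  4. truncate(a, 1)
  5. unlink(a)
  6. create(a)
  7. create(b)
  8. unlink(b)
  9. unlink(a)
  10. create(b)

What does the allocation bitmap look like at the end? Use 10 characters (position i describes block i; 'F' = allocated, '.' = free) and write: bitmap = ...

bitmap = F.........

after create(a) → a:[0]  free=[F.........]
after append(a, 1) → a:[0, 1]  free=[FF........]
after append(a, 1) → a:[0, 1, 2]  free=[FFF.......]
after truncate(a, 1) → a:[0]  free=[F.........]
after unlink(a) →   free=[..........]
after create(a) → a:[0]  free=[F.........]
after create(b) → a:[0], b:[1]  free=[FF........]
after unlink(b) → a:[0]  free=[F.........]
after unlink(a) →   free=[..........]
after create(b) → b:[0]  free=[F.........]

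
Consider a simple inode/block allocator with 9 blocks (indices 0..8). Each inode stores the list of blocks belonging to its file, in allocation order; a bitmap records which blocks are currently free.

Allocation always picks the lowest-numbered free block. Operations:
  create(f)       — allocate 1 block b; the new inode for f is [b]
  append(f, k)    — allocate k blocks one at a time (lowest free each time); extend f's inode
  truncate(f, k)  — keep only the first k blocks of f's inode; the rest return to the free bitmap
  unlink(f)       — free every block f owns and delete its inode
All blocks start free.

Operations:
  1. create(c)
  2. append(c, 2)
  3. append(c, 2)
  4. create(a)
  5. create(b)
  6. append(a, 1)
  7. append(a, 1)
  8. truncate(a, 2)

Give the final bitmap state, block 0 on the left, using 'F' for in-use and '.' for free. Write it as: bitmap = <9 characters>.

create(c): bitmap=F........ | c=[0]
append(c, 2): bitmap=FFF...... | c=[0, 1, 2]
append(c, 2): bitmap=FFFFF.... | c=[0, 1, 2, 3, 4]
create(a): bitmap=FFFFFF... | a=[5] c=[0, 1, 2, 3, 4]
create(b): bitmap=FFFFFFF.. | a=[5] b=[6] c=[0, 1, 2, 3, 4]
append(a, 1): bitmap=FFFFFFFF. | a=[5, 7] b=[6] c=[0, 1, 2, 3, 4]
append(a, 1): bitmap=FFFFFFFFF | a=[5, 7, 8] b=[6] c=[0, 1, 2, 3, 4]
truncate(a, 2): bitmap=FFFFFFFF. | a=[5, 7] b=[6] c=[0, 1, 2, 3, 4]

bitmap = FFFFFFFF.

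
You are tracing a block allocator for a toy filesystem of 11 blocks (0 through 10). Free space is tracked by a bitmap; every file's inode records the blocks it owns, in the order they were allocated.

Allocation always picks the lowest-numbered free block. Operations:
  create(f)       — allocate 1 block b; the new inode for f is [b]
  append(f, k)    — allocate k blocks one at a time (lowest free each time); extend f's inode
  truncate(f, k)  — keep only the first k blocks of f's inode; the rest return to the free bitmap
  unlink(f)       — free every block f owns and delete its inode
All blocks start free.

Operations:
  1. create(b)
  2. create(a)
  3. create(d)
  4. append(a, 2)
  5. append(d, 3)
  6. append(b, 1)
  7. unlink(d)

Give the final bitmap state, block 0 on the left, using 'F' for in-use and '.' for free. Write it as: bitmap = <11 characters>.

[1] create(b) — b=0 (map F..........)
[2] create(a) — a=1 b=0 (map FF.........)
[3] create(d) — a=1 b=0 d=2 (map FFF........)
[4] append(a, 2) — a=1,3,4 b=0 d=2 (map FFFFF......)
[5] append(d, 3) — a=1,3,4 b=0 d=2,5,6,7 (map FFFFFFFF...)
[6] append(b, 1) — a=1,3,4 b=0,8 d=2,5,6,7 (map FFFFFFFFF..)
[7] unlink(d) — a=1,3,4 b=0,8 (map FF.FF...F..)

bitmap = FF.FF...F..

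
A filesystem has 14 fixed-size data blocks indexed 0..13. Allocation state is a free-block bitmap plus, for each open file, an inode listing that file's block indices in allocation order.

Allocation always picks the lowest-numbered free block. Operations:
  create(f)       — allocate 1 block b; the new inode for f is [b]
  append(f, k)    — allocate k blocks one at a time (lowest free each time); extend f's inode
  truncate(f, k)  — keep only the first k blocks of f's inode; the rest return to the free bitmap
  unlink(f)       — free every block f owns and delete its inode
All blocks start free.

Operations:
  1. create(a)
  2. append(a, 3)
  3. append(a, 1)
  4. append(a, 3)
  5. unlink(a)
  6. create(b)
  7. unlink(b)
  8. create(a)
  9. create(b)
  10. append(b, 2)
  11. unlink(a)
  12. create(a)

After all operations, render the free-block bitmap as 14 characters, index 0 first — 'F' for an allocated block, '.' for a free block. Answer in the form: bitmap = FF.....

bitmap = FFFF..........

create(a): bitmap=F............. | a=[0]
append(a, 3): bitmap=FFFF.......... | a=[0, 1, 2, 3]
append(a, 1): bitmap=FFFFF......... | a=[0, 1, 2, 3, 4]
append(a, 3): bitmap=FFFFFFFF...... | a=[0, 1, 2, 3, 4, 5, 6, 7]
unlink(a): bitmap=.............. | 
create(b): bitmap=F............. | b=[0]
unlink(b): bitmap=.............. | 
create(a): bitmap=F............. | a=[0]
create(b): bitmap=FF............ | a=[0] b=[1]
append(b, 2): bitmap=FFFF.......... | a=[0] b=[1, 2, 3]
unlink(a): bitmap=.FFF.......... | b=[1, 2, 3]
create(a): bitmap=FFFF.......... | a=[0] b=[1, 2, 3]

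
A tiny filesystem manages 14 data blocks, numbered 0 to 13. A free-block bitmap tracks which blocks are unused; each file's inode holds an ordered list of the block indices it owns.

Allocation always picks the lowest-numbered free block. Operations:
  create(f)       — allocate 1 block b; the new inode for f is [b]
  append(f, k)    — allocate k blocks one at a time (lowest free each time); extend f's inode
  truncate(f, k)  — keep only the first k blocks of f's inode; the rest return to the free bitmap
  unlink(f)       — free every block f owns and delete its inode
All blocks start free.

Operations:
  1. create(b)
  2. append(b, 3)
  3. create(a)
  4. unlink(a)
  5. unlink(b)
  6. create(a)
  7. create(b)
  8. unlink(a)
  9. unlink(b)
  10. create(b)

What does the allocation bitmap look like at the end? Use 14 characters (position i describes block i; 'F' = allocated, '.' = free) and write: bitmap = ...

bitmap = F.............

create(b): bitmap=F............. | b=[0]
append(b, 3): bitmap=FFFF.......... | b=[0, 1, 2, 3]
create(a): bitmap=FFFFF......... | a=[4] b=[0, 1, 2, 3]
unlink(a): bitmap=FFFF.......... | b=[0, 1, 2, 3]
unlink(b): bitmap=.............. | 
create(a): bitmap=F............. | a=[0]
create(b): bitmap=FF............ | a=[0] b=[1]
unlink(a): bitmap=.F............ | b=[1]
unlink(b): bitmap=.............. | 
create(b): bitmap=F............. | b=[0]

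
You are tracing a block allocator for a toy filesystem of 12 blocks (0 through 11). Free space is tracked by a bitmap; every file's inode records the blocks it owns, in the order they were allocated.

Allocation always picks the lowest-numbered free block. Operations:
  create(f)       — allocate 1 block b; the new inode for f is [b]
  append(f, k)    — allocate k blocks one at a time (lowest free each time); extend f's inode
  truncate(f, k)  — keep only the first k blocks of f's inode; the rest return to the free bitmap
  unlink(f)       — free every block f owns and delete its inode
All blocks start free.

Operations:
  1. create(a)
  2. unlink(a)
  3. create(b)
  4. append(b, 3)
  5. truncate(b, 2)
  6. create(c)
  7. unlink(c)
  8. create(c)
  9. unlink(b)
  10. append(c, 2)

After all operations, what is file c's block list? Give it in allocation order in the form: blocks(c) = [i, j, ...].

blocks(c) = [2, 0, 1]

  1. create(a)  ⇒  F...........  {a→[0]}
  2. unlink(a)  ⇒  ............  {}
  3. create(b)  ⇒  F...........  {b→[0]}
  4. append(b, 3)  ⇒  FFFF........  {b→[0, 1, 2, 3]}
  5. truncate(b, 2)  ⇒  FF..........  {b→[0, 1]}
  6. create(c)  ⇒  FFF.........  {b→[0, 1]; c→[2]}
  7. unlink(c)  ⇒  FF..........  {b→[0, 1]}
  8. create(c)  ⇒  FFF.........  {b→[0, 1]; c→[2]}
  9. unlink(b)  ⇒  ..F.........  {c→[2]}
  10. append(c, 2)  ⇒  FFF.........  {c→[2, 0, 1]}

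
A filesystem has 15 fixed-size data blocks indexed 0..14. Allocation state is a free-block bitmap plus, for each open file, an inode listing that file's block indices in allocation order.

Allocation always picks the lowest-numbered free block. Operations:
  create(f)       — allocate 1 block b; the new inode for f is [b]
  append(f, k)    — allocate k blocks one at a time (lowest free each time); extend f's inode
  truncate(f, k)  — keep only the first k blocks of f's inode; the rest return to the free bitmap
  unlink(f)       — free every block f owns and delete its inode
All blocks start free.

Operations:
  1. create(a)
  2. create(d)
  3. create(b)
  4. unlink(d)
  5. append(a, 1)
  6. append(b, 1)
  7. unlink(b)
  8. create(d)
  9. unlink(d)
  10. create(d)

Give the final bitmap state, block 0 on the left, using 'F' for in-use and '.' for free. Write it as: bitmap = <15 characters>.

bitmap = FFF............

after create(a) → a:[0]  free=[F..............]
after create(d) → a:[0], d:[1]  free=[FF.............]
after create(b) → a:[0], b:[2], d:[1]  free=[FFF............]
after unlink(d) → a:[0], b:[2]  free=[F.F............]
after append(a, 1) → a:[0, 1], b:[2]  free=[FFF............]
after append(b, 1) → a:[0, 1], b:[2, 3]  free=[FFFF...........]
after unlink(b) → a:[0, 1]  free=[FF.............]
after create(d) → a:[0, 1], d:[2]  free=[FFF............]
after unlink(d) → a:[0, 1]  free=[FF.............]
after create(d) → a:[0, 1], d:[2]  free=[FFF............]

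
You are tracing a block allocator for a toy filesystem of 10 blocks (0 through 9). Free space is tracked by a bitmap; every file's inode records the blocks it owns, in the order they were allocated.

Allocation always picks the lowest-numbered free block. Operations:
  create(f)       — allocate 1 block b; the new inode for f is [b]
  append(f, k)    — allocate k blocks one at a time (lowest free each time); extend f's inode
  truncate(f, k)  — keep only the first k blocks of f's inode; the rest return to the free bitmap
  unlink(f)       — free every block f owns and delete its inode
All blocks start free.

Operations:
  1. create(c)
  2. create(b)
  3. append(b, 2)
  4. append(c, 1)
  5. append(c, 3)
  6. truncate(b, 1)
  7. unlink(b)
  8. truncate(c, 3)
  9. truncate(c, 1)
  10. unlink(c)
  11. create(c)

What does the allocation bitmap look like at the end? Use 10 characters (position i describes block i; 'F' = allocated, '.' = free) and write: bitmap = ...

bitmap = F.........

[1] create(c) — c=0 (map F.........)
[2] create(b) — b=1 c=0 (map FF........)
[3] append(b, 2) — b=1,2,3 c=0 (map FFFF......)
[4] append(c, 1) — b=1,2,3 c=0,4 (map FFFFF.....)
[5] append(c, 3) — b=1,2,3 c=0,4,5,6,7 (map FFFFFFFF..)
[6] truncate(b, 1) — b=1 c=0,4,5,6,7 (map FF..FFFF..)
[7] unlink(b) — c=0,4,5,6,7 (map F...FFFF..)
[8] truncate(c, 3) — c=0,4,5 (map F...FF....)
[9] truncate(c, 1) — c=0 (map F.........)
[10] unlink(c) —  (map ..........)
[11] create(c) — c=0 (map F.........)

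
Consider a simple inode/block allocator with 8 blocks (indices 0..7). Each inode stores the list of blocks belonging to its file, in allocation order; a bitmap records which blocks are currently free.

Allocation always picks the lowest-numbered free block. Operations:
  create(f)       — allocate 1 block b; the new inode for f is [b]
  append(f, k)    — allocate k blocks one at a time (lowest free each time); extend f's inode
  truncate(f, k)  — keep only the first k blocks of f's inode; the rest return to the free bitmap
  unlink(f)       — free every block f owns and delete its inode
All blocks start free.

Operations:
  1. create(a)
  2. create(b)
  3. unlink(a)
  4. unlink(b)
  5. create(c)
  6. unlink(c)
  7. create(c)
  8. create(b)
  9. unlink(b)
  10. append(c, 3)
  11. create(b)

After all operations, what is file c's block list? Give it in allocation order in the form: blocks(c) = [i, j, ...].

blocks(c) = [0, 1, 2, 3]

create(a): bitmap=F....... | a=[0]
create(b): bitmap=FF...... | a=[0] b=[1]
unlink(a): bitmap=.F...... | b=[1]
unlink(b): bitmap=........ | 
create(c): bitmap=F....... | c=[0]
unlink(c): bitmap=........ | 
create(c): bitmap=F....... | c=[0]
create(b): bitmap=FF...... | b=[1] c=[0]
unlink(b): bitmap=F....... | c=[0]
append(c, 3): bitmap=FFFF.... | c=[0, 1, 2, 3]
create(b): bitmap=FFFFF... | b=[4] c=[0, 1, 2, 3]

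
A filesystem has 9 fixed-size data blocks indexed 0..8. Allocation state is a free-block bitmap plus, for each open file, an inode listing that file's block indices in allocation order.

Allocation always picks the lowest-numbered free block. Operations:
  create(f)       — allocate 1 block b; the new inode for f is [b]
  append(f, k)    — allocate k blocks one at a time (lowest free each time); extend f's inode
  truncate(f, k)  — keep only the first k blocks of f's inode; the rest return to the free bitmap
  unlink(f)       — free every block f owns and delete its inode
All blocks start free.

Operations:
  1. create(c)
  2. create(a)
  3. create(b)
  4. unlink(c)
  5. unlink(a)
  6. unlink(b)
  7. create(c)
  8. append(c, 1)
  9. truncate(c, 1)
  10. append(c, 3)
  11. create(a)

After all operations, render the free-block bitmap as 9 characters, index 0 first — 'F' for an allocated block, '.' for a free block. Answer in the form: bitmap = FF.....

bitmap = FFFFF....

[1] create(c) — c=0 (map F........)
[2] create(a) — a=1 c=0 (map FF.......)
[3] create(b) — a=1 b=2 c=0 (map FFF......)
[4] unlink(c) — a=1 b=2 (map .FF......)
[5] unlink(a) — b=2 (map ..F......)
[6] unlink(b) —  (map .........)
[7] create(c) — c=0 (map F........)
[8] append(c, 1) — c=0,1 (map FF.......)
[9] truncate(c, 1) — c=0 (map F........)
[10] append(c, 3) — c=0,1,2,3 (map FFFF.....)
[11] create(a) — a=4 c=0,1,2,3 (map FFFFF....)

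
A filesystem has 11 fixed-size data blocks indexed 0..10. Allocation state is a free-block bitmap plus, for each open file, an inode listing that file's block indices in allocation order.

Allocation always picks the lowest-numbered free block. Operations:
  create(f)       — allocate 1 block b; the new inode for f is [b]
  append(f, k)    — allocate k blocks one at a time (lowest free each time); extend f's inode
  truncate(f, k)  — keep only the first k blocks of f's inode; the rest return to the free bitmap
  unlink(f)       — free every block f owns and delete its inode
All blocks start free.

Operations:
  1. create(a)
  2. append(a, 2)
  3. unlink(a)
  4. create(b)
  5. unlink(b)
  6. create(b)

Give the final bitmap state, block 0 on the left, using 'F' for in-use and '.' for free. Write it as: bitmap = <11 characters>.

after create(a) → a:[0]  free=[F..........]
after append(a, 2) → a:[0, 1, 2]  free=[FFF........]
after unlink(a) →   free=[...........]
after create(b) → b:[0]  free=[F..........]
after unlink(b) →   free=[...........]
after create(b) → b:[0]  free=[F..........]

bitmap = F..........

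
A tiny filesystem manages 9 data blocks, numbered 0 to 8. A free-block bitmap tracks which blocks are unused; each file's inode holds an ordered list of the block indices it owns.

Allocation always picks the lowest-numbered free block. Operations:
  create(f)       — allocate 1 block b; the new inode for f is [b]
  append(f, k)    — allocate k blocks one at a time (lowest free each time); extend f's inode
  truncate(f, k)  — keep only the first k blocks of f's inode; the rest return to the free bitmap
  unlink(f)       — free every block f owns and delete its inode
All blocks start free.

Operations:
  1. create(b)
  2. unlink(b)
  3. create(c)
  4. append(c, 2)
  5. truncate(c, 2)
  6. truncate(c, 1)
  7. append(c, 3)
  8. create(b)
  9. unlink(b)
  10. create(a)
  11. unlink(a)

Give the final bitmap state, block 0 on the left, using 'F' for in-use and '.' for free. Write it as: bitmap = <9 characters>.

bitmap = FFFF.....

[1] create(b) — b=0 (map F........)
[2] unlink(b) —  (map .........)
[3] create(c) — c=0 (map F........)
[4] append(c, 2) — c=0,1,2 (map FFF......)
[5] truncate(c, 2) — c=0,1 (map FF.......)
[6] truncate(c, 1) — c=0 (map F........)
[7] append(c, 3) — c=0,1,2,3 (map FFFF.....)
[8] create(b) — b=4 c=0,1,2,3 (map FFFFF....)
[9] unlink(b) — c=0,1,2,3 (map FFFF.....)
[10] create(a) — a=4 c=0,1,2,3 (map FFFFF....)
[11] unlink(a) — c=0,1,2,3 (map FFFF.....)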